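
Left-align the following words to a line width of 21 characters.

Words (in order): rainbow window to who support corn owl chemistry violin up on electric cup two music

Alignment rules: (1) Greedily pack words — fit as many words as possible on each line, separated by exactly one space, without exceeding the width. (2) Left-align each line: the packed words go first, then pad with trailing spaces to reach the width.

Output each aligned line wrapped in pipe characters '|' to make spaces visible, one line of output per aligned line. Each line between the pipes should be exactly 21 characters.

Answer: |rainbow window to who|
|support corn owl     |
|chemistry violin up  |
|on electric cup two  |
|music                |

Derivation:
Line 1: ['rainbow', 'window', 'to', 'who'] (min_width=21, slack=0)
Line 2: ['support', 'corn', 'owl'] (min_width=16, slack=5)
Line 3: ['chemistry', 'violin', 'up'] (min_width=19, slack=2)
Line 4: ['on', 'electric', 'cup', 'two'] (min_width=19, slack=2)
Line 5: ['music'] (min_width=5, slack=16)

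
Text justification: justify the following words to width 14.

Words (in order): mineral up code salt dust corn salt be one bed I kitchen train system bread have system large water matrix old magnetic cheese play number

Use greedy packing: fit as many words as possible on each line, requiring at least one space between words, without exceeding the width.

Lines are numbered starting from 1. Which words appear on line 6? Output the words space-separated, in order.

Answer: system bread

Derivation:
Line 1: ['mineral', 'up'] (min_width=10, slack=4)
Line 2: ['code', 'salt', 'dust'] (min_width=14, slack=0)
Line 3: ['corn', 'salt', 'be'] (min_width=12, slack=2)
Line 4: ['one', 'bed', 'I'] (min_width=9, slack=5)
Line 5: ['kitchen', 'train'] (min_width=13, slack=1)
Line 6: ['system', 'bread'] (min_width=12, slack=2)
Line 7: ['have', 'system'] (min_width=11, slack=3)
Line 8: ['large', 'water'] (min_width=11, slack=3)
Line 9: ['matrix', 'old'] (min_width=10, slack=4)
Line 10: ['magnetic'] (min_width=8, slack=6)
Line 11: ['cheese', 'play'] (min_width=11, slack=3)
Line 12: ['number'] (min_width=6, slack=8)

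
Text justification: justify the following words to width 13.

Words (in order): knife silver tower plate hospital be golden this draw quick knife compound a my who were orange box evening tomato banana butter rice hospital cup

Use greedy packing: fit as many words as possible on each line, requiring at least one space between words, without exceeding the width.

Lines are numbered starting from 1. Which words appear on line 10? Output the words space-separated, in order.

Answer: evening

Derivation:
Line 1: ['knife', 'silver'] (min_width=12, slack=1)
Line 2: ['tower', 'plate'] (min_width=11, slack=2)
Line 3: ['hospital', 'be'] (min_width=11, slack=2)
Line 4: ['golden', 'this'] (min_width=11, slack=2)
Line 5: ['draw', 'quick'] (min_width=10, slack=3)
Line 6: ['knife'] (min_width=5, slack=8)
Line 7: ['compound', 'a', 'my'] (min_width=13, slack=0)
Line 8: ['who', 'were'] (min_width=8, slack=5)
Line 9: ['orange', 'box'] (min_width=10, slack=3)
Line 10: ['evening'] (min_width=7, slack=6)
Line 11: ['tomato', 'banana'] (min_width=13, slack=0)
Line 12: ['butter', 'rice'] (min_width=11, slack=2)
Line 13: ['hospital', 'cup'] (min_width=12, slack=1)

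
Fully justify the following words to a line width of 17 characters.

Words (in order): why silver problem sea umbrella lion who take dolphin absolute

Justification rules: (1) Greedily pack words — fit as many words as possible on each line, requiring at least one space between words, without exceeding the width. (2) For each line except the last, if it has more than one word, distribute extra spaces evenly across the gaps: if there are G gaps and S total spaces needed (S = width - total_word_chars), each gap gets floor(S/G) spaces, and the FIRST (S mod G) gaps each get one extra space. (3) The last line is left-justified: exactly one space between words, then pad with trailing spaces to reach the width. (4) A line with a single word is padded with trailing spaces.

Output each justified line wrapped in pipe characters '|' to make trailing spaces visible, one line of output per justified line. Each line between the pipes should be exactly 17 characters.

Line 1: ['why', 'silver'] (min_width=10, slack=7)
Line 2: ['problem', 'sea'] (min_width=11, slack=6)
Line 3: ['umbrella', 'lion', 'who'] (min_width=17, slack=0)
Line 4: ['take', 'dolphin'] (min_width=12, slack=5)
Line 5: ['absolute'] (min_width=8, slack=9)

Answer: |why        silver|
|problem       sea|
|umbrella lion who|
|take      dolphin|
|absolute         |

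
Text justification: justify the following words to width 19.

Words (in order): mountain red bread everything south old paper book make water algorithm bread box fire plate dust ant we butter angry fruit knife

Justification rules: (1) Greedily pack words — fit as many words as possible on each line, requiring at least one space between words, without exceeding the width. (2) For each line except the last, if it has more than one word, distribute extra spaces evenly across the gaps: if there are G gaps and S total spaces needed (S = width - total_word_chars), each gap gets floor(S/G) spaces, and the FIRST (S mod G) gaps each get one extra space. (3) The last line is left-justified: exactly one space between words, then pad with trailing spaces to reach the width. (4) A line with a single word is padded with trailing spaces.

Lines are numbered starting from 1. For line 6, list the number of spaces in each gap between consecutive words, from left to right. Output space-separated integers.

Line 1: ['mountain', 'red', 'bread'] (min_width=18, slack=1)
Line 2: ['everything', 'south'] (min_width=16, slack=3)
Line 3: ['old', 'paper', 'book', 'make'] (min_width=19, slack=0)
Line 4: ['water', 'algorithm'] (min_width=15, slack=4)
Line 5: ['bread', 'box', 'fire'] (min_width=14, slack=5)
Line 6: ['plate', 'dust', 'ant', 'we'] (min_width=17, slack=2)
Line 7: ['butter', 'angry', 'fruit'] (min_width=18, slack=1)
Line 8: ['knife'] (min_width=5, slack=14)

Answer: 2 2 1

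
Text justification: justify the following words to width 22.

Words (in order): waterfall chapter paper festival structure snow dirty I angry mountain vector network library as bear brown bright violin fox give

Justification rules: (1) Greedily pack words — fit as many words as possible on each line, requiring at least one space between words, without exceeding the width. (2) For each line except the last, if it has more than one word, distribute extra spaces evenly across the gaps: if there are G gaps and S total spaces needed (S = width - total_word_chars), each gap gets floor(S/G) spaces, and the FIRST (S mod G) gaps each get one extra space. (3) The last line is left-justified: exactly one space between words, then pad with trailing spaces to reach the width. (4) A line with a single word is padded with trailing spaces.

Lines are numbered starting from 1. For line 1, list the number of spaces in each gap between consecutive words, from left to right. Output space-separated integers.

Answer: 6

Derivation:
Line 1: ['waterfall', 'chapter'] (min_width=17, slack=5)
Line 2: ['paper', 'festival'] (min_width=14, slack=8)
Line 3: ['structure', 'snow', 'dirty', 'I'] (min_width=22, slack=0)
Line 4: ['angry', 'mountain', 'vector'] (min_width=21, slack=1)
Line 5: ['network', 'library', 'as'] (min_width=18, slack=4)
Line 6: ['bear', 'brown', 'bright'] (min_width=17, slack=5)
Line 7: ['violin', 'fox', 'give'] (min_width=15, slack=7)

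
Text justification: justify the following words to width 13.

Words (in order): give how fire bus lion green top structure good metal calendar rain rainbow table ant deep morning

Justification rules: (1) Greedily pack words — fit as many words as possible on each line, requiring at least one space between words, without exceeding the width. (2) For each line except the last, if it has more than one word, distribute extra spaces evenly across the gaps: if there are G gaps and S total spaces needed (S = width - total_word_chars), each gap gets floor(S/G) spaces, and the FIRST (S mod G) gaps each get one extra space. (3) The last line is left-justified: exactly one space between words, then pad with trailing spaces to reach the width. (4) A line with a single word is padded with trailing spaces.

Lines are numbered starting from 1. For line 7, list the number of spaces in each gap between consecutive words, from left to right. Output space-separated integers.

Line 1: ['give', 'how', 'fire'] (min_width=13, slack=0)
Line 2: ['bus', 'lion'] (min_width=8, slack=5)
Line 3: ['green', 'top'] (min_width=9, slack=4)
Line 4: ['structure'] (min_width=9, slack=4)
Line 5: ['good', 'metal'] (min_width=10, slack=3)
Line 6: ['calendar', 'rain'] (min_width=13, slack=0)
Line 7: ['rainbow', 'table'] (min_width=13, slack=0)
Line 8: ['ant', 'deep'] (min_width=8, slack=5)
Line 9: ['morning'] (min_width=7, slack=6)

Answer: 1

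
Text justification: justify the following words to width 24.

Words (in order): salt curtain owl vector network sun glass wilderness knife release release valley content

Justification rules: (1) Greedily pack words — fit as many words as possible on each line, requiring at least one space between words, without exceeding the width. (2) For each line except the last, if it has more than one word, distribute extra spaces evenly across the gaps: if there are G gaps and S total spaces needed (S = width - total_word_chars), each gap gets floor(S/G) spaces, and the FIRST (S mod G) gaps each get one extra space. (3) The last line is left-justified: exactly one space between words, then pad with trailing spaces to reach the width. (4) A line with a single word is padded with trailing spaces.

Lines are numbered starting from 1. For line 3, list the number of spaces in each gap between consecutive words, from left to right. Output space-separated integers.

Line 1: ['salt', 'curtain', 'owl', 'vector'] (min_width=23, slack=1)
Line 2: ['network', 'sun', 'glass'] (min_width=17, slack=7)
Line 3: ['wilderness', 'knife', 'release'] (min_width=24, slack=0)
Line 4: ['release', 'valley', 'content'] (min_width=22, slack=2)

Answer: 1 1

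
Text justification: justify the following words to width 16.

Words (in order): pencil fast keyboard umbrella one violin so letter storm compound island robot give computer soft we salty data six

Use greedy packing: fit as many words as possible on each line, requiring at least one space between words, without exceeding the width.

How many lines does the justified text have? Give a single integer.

Answer: 9

Derivation:
Line 1: ['pencil', 'fast'] (min_width=11, slack=5)
Line 2: ['keyboard'] (min_width=8, slack=8)
Line 3: ['umbrella', 'one'] (min_width=12, slack=4)
Line 4: ['violin', 'so', 'letter'] (min_width=16, slack=0)
Line 5: ['storm', 'compound'] (min_width=14, slack=2)
Line 6: ['island', 'robot'] (min_width=12, slack=4)
Line 7: ['give', 'computer'] (min_width=13, slack=3)
Line 8: ['soft', 'we', 'salty'] (min_width=13, slack=3)
Line 9: ['data', 'six'] (min_width=8, slack=8)
Total lines: 9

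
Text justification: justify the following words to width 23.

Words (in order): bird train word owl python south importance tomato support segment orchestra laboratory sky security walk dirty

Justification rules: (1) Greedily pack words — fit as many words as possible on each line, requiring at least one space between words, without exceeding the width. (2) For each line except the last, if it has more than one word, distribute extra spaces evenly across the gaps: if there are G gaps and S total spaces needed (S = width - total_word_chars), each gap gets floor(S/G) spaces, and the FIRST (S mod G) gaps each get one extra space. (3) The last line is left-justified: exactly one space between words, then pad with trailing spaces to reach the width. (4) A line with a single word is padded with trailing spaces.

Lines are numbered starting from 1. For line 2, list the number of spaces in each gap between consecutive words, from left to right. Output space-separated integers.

Answer: 1 1

Derivation:
Line 1: ['bird', 'train', 'word', 'owl'] (min_width=19, slack=4)
Line 2: ['python', 'south', 'importance'] (min_width=23, slack=0)
Line 3: ['tomato', 'support', 'segment'] (min_width=22, slack=1)
Line 4: ['orchestra', 'laboratory'] (min_width=20, slack=3)
Line 5: ['sky', 'security', 'walk', 'dirty'] (min_width=23, slack=0)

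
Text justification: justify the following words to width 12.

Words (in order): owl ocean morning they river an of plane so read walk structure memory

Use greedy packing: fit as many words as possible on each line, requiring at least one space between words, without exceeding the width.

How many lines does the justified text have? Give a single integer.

Answer: 7

Derivation:
Line 1: ['owl', 'ocean'] (min_width=9, slack=3)
Line 2: ['morning', 'they'] (min_width=12, slack=0)
Line 3: ['river', 'an', 'of'] (min_width=11, slack=1)
Line 4: ['plane', 'so'] (min_width=8, slack=4)
Line 5: ['read', 'walk'] (min_width=9, slack=3)
Line 6: ['structure'] (min_width=9, slack=3)
Line 7: ['memory'] (min_width=6, slack=6)
Total lines: 7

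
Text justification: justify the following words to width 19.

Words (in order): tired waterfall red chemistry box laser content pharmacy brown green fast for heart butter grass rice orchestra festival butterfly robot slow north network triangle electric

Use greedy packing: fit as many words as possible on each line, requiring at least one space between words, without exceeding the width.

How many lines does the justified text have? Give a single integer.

Answer: 10

Derivation:
Line 1: ['tired', 'waterfall', 'red'] (min_width=19, slack=0)
Line 2: ['chemistry', 'box', 'laser'] (min_width=19, slack=0)
Line 3: ['content', 'pharmacy'] (min_width=16, slack=3)
Line 4: ['brown', 'green', 'fast'] (min_width=16, slack=3)
Line 5: ['for', 'heart', 'butter'] (min_width=16, slack=3)
Line 6: ['grass', 'rice'] (min_width=10, slack=9)
Line 7: ['orchestra', 'festival'] (min_width=18, slack=1)
Line 8: ['butterfly', 'robot'] (min_width=15, slack=4)
Line 9: ['slow', 'north', 'network'] (min_width=18, slack=1)
Line 10: ['triangle', 'electric'] (min_width=17, slack=2)
Total lines: 10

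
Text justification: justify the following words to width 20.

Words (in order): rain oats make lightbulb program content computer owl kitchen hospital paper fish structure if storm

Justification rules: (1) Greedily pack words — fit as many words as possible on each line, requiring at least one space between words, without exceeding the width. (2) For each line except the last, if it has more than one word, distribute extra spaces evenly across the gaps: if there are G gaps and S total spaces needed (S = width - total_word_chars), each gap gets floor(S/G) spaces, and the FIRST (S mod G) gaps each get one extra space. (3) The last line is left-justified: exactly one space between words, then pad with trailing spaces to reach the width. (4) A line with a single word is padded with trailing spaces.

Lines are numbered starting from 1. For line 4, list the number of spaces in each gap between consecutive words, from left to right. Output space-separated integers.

Answer: 5

Derivation:
Line 1: ['rain', 'oats', 'make'] (min_width=14, slack=6)
Line 2: ['lightbulb', 'program'] (min_width=17, slack=3)
Line 3: ['content', 'computer', 'owl'] (min_width=20, slack=0)
Line 4: ['kitchen', 'hospital'] (min_width=16, slack=4)
Line 5: ['paper', 'fish', 'structure'] (min_width=20, slack=0)
Line 6: ['if', 'storm'] (min_width=8, slack=12)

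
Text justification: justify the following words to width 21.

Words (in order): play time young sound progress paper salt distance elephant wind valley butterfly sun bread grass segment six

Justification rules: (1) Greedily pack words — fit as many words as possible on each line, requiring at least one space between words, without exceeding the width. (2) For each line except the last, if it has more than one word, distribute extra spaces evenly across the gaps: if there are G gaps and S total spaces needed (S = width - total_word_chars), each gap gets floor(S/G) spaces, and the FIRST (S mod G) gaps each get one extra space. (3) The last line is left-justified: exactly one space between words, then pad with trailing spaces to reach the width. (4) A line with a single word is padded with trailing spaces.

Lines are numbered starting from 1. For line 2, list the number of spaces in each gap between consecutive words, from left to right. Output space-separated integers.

Answer: 2 2

Derivation:
Line 1: ['play', 'time', 'young', 'sound'] (min_width=21, slack=0)
Line 2: ['progress', 'paper', 'salt'] (min_width=19, slack=2)
Line 3: ['distance', 'elephant'] (min_width=17, slack=4)
Line 4: ['wind', 'valley', 'butterfly'] (min_width=21, slack=0)
Line 5: ['sun', 'bread', 'grass'] (min_width=15, slack=6)
Line 6: ['segment', 'six'] (min_width=11, slack=10)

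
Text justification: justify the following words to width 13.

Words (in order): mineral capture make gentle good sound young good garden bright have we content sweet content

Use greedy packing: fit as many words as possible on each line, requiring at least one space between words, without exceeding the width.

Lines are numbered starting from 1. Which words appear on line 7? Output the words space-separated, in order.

Line 1: ['mineral'] (min_width=7, slack=6)
Line 2: ['capture', 'make'] (min_width=12, slack=1)
Line 3: ['gentle', 'good'] (min_width=11, slack=2)
Line 4: ['sound', 'young'] (min_width=11, slack=2)
Line 5: ['good', 'garden'] (min_width=11, slack=2)
Line 6: ['bright', 'have'] (min_width=11, slack=2)
Line 7: ['we', 'content'] (min_width=10, slack=3)
Line 8: ['sweet', 'content'] (min_width=13, slack=0)

Answer: we content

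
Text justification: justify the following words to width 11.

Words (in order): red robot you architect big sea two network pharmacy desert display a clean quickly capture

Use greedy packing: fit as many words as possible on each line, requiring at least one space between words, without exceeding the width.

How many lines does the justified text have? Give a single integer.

Answer: 11

Derivation:
Line 1: ['red', 'robot'] (min_width=9, slack=2)
Line 2: ['you'] (min_width=3, slack=8)
Line 3: ['architect'] (min_width=9, slack=2)
Line 4: ['big', 'sea', 'two'] (min_width=11, slack=0)
Line 5: ['network'] (min_width=7, slack=4)
Line 6: ['pharmacy'] (min_width=8, slack=3)
Line 7: ['desert'] (min_width=6, slack=5)
Line 8: ['display', 'a'] (min_width=9, slack=2)
Line 9: ['clean'] (min_width=5, slack=6)
Line 10: ['quickly'] (min_width=7, slack=4)
Line 11: ['capture'] (min_width=7, slack=4)
Total lines: 11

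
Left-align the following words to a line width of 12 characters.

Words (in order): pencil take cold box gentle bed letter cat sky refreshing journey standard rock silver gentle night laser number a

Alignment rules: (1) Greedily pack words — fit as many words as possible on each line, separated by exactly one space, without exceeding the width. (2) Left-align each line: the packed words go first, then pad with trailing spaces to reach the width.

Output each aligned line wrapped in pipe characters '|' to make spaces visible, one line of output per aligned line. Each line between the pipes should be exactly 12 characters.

Line 1: ['pencil', 'take'] (min_width=11, slack=1)
Line 2: ['cold', 'box'] (min_width=8, slack=4)
Line 3: ['gentle', 'bed'] (min_width=10, slack=2)
Line 4: ['letter', 'cat'] (min_width=10, slack=2)
Line 5: ['sky'] (min_width=3, slack=9)
Line 6: ['refreshing'] (min_width=10, slack=2)
Line 7: ['journey'] (min_width=7, slack=5)
Line 8: ['standard'] (min_width=8, slack=4)
Line 9: ['rock', 'silver'] (min_width=11, slack=1)
Line 10: ['gentle', 'night'] (min_width=12, slack=0)
Line 11: ['laser', 'number'] (min_width=12, slack=0)
Line 12: ['a'] (min_width=1, slack=11)

Answer: |pencil take |
|cold box    |
|gentle bed  |
|letter cat  |
|sky         |
|refreshing  |
|journey     |
|standard    |
|rock silver |
|gentle night|
|laser number|
|a           |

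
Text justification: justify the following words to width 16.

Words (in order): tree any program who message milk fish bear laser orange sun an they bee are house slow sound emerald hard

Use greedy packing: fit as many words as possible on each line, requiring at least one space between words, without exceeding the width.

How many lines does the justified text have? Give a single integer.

Answer: 7

Derivation:
Line 1: ['tree', 'any', 'program'] (min_width=16, slack=0)
Line 2: ['who', 'message', 'milk'] (min_width=16, slack=0)
Line 3: ['fish', 'bear', 'laser'] (min_width=15, slack=1)
Line 4: ['orange', 'sun', 'an'] (min_width=13, slack=3)
Line 5: ['they', 'bee', 'are'] (min_width=12, slack=4)
Line 6: ['house', 'slow', 'sound'] (min_width=16, slack=0)
Line 7: ['emerald', 'hard'] (min_width=12, slack=4)
Total lines: 7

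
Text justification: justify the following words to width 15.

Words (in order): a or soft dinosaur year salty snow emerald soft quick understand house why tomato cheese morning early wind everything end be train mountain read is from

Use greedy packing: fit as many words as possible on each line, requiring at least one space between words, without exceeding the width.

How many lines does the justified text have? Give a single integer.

Answer: 13

Derivation:
Line 1: ['a', 'or', 'soft'] (min_width=9, slack=6)
Line 2: ['dinosaur', 'year'] (min_width=13, slack=2)
Line 3: ['salty', 'snow'] (min_width=10, slack=5)
Line 4: ['emerald', 'soft'] (min_width=12, slack=3)
Line 5: ['quick'] (min_width=5, slack=10)
Line 6: ['understand'] (min_width=10, slack=5)
Line 7: ['house', 'why'] (min_width=9, slack=6)
Line 8: ['tomato', 'cheese'] (min_width=13, slack=2)
Line 9: ['morning', 'early'] (min_width=13, slack=2)
Line 10: ['wind', 'everything'] (min_width=15, slack=0)
Line 11: ['end', 'be', 'train'] (min_width=12, slack=3)
Line 12: ['mountain', 'read'] (min_width=13, slack=2)
Line 13: ['is', 'from'] (min_width=7, slack=8)
Total lines: 13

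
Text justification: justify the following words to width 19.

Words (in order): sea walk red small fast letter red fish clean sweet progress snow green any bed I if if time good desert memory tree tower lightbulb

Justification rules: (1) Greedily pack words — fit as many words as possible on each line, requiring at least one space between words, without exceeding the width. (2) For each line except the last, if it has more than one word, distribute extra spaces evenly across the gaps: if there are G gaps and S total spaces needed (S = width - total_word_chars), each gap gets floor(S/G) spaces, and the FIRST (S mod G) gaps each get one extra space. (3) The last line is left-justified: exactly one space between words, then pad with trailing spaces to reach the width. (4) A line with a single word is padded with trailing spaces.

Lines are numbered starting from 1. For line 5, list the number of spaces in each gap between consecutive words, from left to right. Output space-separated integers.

Answer: 2 2 2 2

Derivation:
Line 1: ['sea', 'walk', 'red', 'small'] (min_width=18, slack=1)
Line 2: ['fast', 'letter', 'red'] (min_width=15, slack=4)
Line 3: ['fish', 'clean', 'sweet'] (min_width=16, slack=3)
Line 4: ['progress', 'snow', 'green'] (min_width=19, slack=0)
Line 5: ['any', 'bed', 'I', 'if', 'if'] (min_width=15, slack=4)
Line 6: ['time', 'good', 'desert'] (min_width=16, slack=3)
Line 7: ['memory', 'tree', 'tower'] (min_width=17, slack=2)
Line 8: ['lightbulb'] (min_width=9, slack=10)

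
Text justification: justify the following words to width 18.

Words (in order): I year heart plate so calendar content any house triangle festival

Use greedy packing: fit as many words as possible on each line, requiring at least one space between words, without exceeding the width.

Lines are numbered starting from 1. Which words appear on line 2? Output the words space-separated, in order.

Answer: so calendar

Derivation:
Line 1: ['I', 'year', 'heart', 'plate'] (min_width=18, slack=0)
Line 2: ['so', 'calendar'] (min_width=11, slack=7)
Line 3: ['content', 'any', 'house'] (min_width=17, slack=1)
Line 4: ['triangle', 'festival'] (min_width=17, slack=1)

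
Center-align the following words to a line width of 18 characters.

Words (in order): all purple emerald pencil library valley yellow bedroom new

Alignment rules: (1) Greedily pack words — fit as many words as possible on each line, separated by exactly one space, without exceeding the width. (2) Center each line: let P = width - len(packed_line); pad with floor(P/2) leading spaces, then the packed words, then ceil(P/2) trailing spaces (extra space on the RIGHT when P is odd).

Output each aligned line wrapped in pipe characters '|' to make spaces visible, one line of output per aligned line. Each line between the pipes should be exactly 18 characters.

Answer: |all purple emerald|
|  pencil library  |
|  valley yellow   |
|   bedroom new    |

Derivation:
Line 1: ['all', 'purple', 'emerald'] (min_width=18, slack=0)
Line 2: ['pencil', 'library'] (min_width=14, slack=4)
Line 3: ['valley', 'yellow'] (min_width=13, slack=5)
Line 4: ['bedroom', 'new'] (min_width=11, slack=7)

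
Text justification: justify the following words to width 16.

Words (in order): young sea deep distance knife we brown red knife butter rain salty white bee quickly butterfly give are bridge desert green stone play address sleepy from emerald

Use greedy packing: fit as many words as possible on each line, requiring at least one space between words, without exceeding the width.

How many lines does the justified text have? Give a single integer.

Answer: 12

Derivation:
Line 1: ['young', 'sea', 'deep'] (min_width=14, slack=2)
Line 2: ['distance', 'knife'] (min_width=14, slack=2)
Line 3: ['we', 'brown', 'red'] (min_width=12, slack=4)
Line 4: ['knife', 'butter'] (min_width=12, slack=4)
Line 5: ['rain', 'salty', 'white'] (min_width=16, slack=0)
Line 6: ['bee', 'quickly'] (min_width=11, slack=5)
Line 7: ['butterfly', 'give'] (min_width=14, slack=2)
Line 8: ['are', 'bridge'] (min_width=10, slack=6)
Line 9: ['desert', 'green'] (min_width=12, slack=4)
Line 10: ['stone', 'play'] (min_width=10, slack=6)
Line 11: ['address', 'sleepy'] (min_width=14, slack=2)
Line 12: ['from', 'emerald'] (min_width=12, slack=4)
Total lines: 12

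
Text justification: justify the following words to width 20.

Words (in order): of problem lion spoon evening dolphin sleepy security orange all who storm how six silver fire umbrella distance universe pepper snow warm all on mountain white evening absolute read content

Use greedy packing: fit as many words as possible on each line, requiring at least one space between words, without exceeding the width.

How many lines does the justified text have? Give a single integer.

Line 1: ['of', 'problem', 'lion'] (min_width=15, slack=5)
Line 2: ['spoon', 'evening'] (min_width=13, slack=7)
Line 3: ['dolphin', 'sleepy'] (min_width=14, slack=6)
Line 4: ['security', 'orange', 'all'] (min_width=19, slack=1)
Line 5: ['who', 'storm', 'how', 'six'] (min_width=17, slack=3)
Line 6: ['silver', 'fire', 'umbrella'] (min_width=20, slack=0)
Line 7: ['distance', 'universe'] (min_width=17, slack=3)
Line 8: ['pepper', 'snow', 'warm', 'all'] (min_width=20, slack=0)
Line 9: ['on', 'mountain', 'white'] (min_width=17, slack=3)
Line 10: ['evening', 'absolute'] (min_width=16, slack=4)
Line 11: ['read', 'content'] (min_width=12, slack=8)
Total lines: 11

Answer: 11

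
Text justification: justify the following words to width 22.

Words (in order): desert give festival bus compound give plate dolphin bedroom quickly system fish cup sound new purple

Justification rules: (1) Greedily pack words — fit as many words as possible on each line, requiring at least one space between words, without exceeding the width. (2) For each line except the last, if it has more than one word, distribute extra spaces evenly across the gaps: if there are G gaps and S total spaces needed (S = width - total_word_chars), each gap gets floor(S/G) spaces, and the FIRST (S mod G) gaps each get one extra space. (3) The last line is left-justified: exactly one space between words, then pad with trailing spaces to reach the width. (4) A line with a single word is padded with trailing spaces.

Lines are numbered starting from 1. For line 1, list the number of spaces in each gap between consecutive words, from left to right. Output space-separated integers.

Answer: 2 2

Derivation:
Line 1: ['desert', 'give', 'festival'] (min_width=20, slack=2)
Line 2: ['bus', 'compound', 'give'] (min_width=17, slack=5)
Line 3: ['plate', 'dolphin', 'bedroom'] (min_width=21, slack=1)
Line 4: ['quickly', 'system', 'fish'] (min_width=19, slack=3)
Line 5: ['cup', 'sound', 'new', 'purple'] (min_width=20, slack=2)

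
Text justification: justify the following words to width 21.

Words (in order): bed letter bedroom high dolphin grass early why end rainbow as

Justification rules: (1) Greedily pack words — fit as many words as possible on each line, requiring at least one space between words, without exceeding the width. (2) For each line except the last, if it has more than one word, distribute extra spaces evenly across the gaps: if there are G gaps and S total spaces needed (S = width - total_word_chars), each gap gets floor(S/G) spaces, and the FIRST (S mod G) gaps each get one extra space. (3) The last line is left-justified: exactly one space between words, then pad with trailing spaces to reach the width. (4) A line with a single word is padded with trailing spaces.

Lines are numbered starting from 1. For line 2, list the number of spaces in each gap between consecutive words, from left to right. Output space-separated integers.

Answer: 3 2

Derivation:
Line 1: ['bed', 'letter', 'bedroom'] (min_width=18, slack=3)
Line 2: ['high', 'dolphin', 'grass'] (min_width=18, slack=3)
Line 3: ['early', 'why', 'end', 'rainbow'] (min_width=21, slack=0)
Line 4: ['as'] (min_width=2, slack=19)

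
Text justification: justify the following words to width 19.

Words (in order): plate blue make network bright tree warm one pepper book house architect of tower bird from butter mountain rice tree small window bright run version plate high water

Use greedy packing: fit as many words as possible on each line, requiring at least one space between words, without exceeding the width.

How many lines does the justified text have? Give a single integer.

Answer: 10

Derivation:
Line 1: ['plate', 'blue', 'make'] (min_width=15, slack=4)
Line 2: ['network', 'bright', 'tree'] (min_width=19, slack=0)
Line 3: ['warm', 'one', 'pepper'] (min_width=15, slack=4)
Line 4: ['book', 'house'] (min_width=10, slack=9)
Line 5: ['architect', 'of', 'tower'] (min_width=18, slack=1)
Line 6: ['bird', 'from', 'butter'] (min_width=16, slack=3)
Line 7: ['mountain', 'rice', 'tree'] (min_width=18, slack=1)
Line 8: ['small', 'window', 'bright'] (min_width=19, slack=0)
Line 9: ['run', 'version', 'plate'] (min_width=17, slack=2)
Line 10: ['high', 'water'] (min_width=10, slack=9)
Total lines: 10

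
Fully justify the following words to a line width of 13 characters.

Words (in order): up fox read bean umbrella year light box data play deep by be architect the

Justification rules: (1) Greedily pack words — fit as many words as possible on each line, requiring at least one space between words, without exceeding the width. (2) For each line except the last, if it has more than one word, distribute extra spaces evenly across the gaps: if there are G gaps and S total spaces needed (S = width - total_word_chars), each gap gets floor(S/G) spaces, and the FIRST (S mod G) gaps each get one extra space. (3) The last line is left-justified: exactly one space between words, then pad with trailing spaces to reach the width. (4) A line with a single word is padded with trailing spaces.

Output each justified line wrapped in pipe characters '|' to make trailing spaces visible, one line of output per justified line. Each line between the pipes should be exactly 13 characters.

Answer: |up  fox  read|
|bean umbrella|
|year    light|
|box data play|
|deep   by  be|
|architect the|

Derivation:
Line 1: ['up', 'fox', 'read'] (min_width=11, slack=2)
Line 2: ['bean', 'umbrella'] (min_width=13, slack=0)
Line 3: ['year', 'light'] (min_width=10, slack=3)
Line 4: ['box', 'data', 'play'] (min_width=13, slack=0)
Line 5: ['deep', 'by', 'be'] (min_width=10, slack=3)
Line 6: ['architect', 'the'] (min_width=13, slack=0)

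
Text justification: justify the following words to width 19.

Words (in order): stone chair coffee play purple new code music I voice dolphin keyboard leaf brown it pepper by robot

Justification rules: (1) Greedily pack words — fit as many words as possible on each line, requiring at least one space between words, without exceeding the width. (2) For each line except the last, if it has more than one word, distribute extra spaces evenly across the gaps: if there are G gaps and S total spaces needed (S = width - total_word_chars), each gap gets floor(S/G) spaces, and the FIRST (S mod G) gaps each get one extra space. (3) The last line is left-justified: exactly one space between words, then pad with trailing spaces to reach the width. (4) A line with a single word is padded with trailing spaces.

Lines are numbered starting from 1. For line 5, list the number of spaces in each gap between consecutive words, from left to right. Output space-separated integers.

Line 1: ['stone', 'chair', 'coffee'] (min_width=18, slack=1)
Line 2: ['play', 'purple', 'new'] (min_width=15, slack=4)
Line 3: ['code', 'music', 'I', 'voice'] (min_width=18, slack=1)
Line 4: ['dolphin', 'keyboard'] (min_width=16, slack=3)
Line 5: ['leaf', 'brown', 'it'] (min_width=13, slack=6)
Line 6: ['pepper', 'by', 'robot'] (min_width=15, slack=4)

Answer: 4 4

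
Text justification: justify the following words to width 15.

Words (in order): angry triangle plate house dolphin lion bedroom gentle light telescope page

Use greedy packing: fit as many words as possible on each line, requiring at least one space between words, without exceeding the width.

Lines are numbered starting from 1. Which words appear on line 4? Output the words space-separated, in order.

Line 1: ['angry', 'triangle'] (min_width=14, slack=1)
Line 2: ['plate', 'house'] (min_width=11, slack=4)
Line 3: ['dolphin', 'lion'] (min_width=12, slack=3)
Line 4: ['bedroom', 'gentle'] (min_width=14, slack=1)
Line 5: ['light', 'telescope'] (min_width=15, slack=0)
Line 6: ['page'] (min_width=4, slack=11)

Answer: bedroom gentle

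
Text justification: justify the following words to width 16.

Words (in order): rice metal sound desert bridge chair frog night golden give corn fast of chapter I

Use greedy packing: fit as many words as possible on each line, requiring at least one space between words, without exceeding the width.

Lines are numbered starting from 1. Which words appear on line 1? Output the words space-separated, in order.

Line 1: ['rice', 'metal', 'sound'] (min_width=16, slack=0)
Line 2: ['desert', 'bridge'] (min_width=13, slack=3)
Line 3: ['chair', 'frog', 'night'] (min_width=16, slack=0)
Line 4: ['golden', 'give', 'corn'] (min_width=16, slack=0)
Line 5: ['fast', 'of', 'chapter'] (min_width=15, slack=1)
Line 6: ['I'] (min_width=1, slack=15)

Answer: rice metal sound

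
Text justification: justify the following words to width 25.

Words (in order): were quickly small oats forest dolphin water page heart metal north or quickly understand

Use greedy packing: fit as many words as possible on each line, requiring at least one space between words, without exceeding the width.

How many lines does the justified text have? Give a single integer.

Answer: 4

Derivation:
Line 1: ['were', 'quickly', 'small', 'oats'] (min_width=23, slack=2)
Line 2: ['forest', 'dolphin', 'water', 'page'] (min_width=25, slack=0)
Line 3: ['heart', 'metal', 'north', 'or'] (min_width=20, slack=5)
Line 4: ['quickly', 'understand'] (min_width=18, slack=7)
Total lines: 4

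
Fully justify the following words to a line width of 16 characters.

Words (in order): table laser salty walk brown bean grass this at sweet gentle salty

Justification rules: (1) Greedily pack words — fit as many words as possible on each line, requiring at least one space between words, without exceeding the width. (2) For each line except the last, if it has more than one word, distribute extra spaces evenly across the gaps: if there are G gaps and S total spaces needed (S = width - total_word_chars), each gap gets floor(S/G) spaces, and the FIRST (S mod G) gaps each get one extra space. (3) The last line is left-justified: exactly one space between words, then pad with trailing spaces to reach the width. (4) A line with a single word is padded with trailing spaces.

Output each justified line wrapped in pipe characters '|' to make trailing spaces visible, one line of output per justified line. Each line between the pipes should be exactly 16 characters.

Answer: |table      laser|
|salty walk brown|
|bean  grass this|
|at  sweet gentle|
|salty           |

Derivation:
Line 1: ['table', 'laser'] (min_width=11, slack=5)
Line 2: ['salty', 'walk', 'brown'] (min_width=16, slack=0)
Line 3: ['bean', 'grass', 'this'] (min_width=15, slack=1)
Line 4: ['at', 'sweet', 'gentle'] (min_width=15, slack=1)
Line 5: ['salty'] (min_width=5, slack=11)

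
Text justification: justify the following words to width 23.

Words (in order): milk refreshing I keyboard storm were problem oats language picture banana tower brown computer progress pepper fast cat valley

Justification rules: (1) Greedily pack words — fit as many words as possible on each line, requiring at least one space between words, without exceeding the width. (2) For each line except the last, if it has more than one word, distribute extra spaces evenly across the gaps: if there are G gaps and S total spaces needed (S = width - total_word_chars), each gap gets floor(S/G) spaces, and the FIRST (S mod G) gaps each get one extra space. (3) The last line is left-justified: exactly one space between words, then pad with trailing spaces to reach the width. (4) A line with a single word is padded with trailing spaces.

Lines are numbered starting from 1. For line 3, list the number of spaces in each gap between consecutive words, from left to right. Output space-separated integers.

Answer: 2 2

Derivation:
Line 1: ['milk', 'refreshing', 'I'] (min_width=17, slack=6)
Line 2: ['keyboard', 'storm', 'were'] (min_width=19, slack=4)
Line 3: ['problem', 'oats', 'language'] (min_width=21, slack=2)
Line 4: ['picture', 'banana', 'tower'] (min_width=20, slack=3)
Line 5: ['brown', 'computer', 'progress'] (min_width=23, slack=0)
Line 6: ['pepper', 'fast', 'cat', 'valley'] (min_width=22, slack=1)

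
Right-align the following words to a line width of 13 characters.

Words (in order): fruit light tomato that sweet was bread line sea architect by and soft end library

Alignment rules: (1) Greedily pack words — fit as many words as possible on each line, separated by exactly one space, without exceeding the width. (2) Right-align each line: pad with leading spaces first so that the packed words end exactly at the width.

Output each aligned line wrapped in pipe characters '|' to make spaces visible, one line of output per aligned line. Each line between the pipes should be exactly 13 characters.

Answer: |  fruit light|
|  tomato that|
|    sweet was|
|   bread line|
|sea architect|
|  by and soft|
|  end library|

Derivation:
Line 1: ['fruit', 'light'] (min_width=11, slack=2)
Line 2: ['tomato', 'that'] (min_width=11, slack=2)
Line 3: ['sweet', 'was'] (min_width=9, slack=4)
Line 4: ['bread', 'line'] (min_width=10, slack=3)
Line 5: ['sea', 'architect'] (min_width=13, slack=0)
Line 6: ['by', 'and', 'soft'] (min_width=11, slack=2)
Line 7: ['end', 'library'] (min_width=11, slack=2)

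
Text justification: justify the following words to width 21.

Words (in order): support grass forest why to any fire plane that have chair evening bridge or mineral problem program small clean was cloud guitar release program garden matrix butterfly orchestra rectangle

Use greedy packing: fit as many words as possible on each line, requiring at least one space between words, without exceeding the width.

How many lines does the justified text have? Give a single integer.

Line 1: ['support', 'grass', 'forest'] (min_width=20, slack=1)
Line 2: ['why', 'to', 'any', 'fire', 'plane'] (min_width=21, slack=0)
Line 3: ['that', 'have', 'chair'] (min_width=15, slack=6)
Line 4: ['evening', 'bridge', 'or'] (min_width=17, slack=4)
Line 5: ['mineral', 'problem'] (min_width=15, slack=6)
Line 6: ['program', 'small', 'clean'] (min_width=19, slack=2)
Line 7: ['was', 'cloud', 'guitar'] (min_width=16, slack=5)
Line 8: ['release', 'program'] (min_width=15, slack=6)
Line 9: ['garden', 'matrix'] (min_width=13, slack=8)
Line 10: ['butterfly', 'orchestra'] (min_width=19, slack=2)
Line 11: ['rectangle'] (min_width=9, slack=12)
Total lines: 11

Answer: 11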